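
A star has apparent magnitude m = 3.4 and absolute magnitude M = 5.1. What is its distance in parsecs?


d = 10^((m - M + 5)/5) = 10^((3.4 - 5.1 + 5)/5) = 4.5709

4.5709 pc


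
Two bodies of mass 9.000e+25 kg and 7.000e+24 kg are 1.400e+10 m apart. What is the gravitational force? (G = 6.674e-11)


F = G*m1*m2/r^2 = 6.674e-11 * 9.000e+25 * 7.000e+24 / (1.400e+10)^2 = 6.674e-11 * 6.300e+50 / 1.960e+20 = 2.145e+20

2.145e+20 N


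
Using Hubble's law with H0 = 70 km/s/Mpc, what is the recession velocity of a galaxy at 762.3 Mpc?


v = H0 * d = 70 * 762.3 = 53361.0

53361.0 km/s


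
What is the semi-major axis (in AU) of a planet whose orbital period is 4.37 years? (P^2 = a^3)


a = P^(2/3) = 4.37^(2/3) = 2.6729

2.6729 AU


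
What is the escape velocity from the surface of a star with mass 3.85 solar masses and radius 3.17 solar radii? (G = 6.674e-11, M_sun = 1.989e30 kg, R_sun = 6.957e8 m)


M = 3.85 * 1.989e30 kg = 7.65765e+30 kg; R = 3.17 * 6.957e8 m = 2.205369e+09 m. v_esc = sqrt(2GM/R) = sqrt(2 * 6.674e-11 * 7.65765e+30 / 2.205369e+09) = 680793.2209

680793.2209 m/s


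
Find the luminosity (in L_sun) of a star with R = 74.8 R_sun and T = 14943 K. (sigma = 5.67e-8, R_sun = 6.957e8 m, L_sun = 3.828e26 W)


R = 74.8 * 6.957e8 m = 5.203836e+10 m. L = 4*pi*R^2*sigma*T^4 = 4*pi*(5.203836e+10)^2 * 5.67e-8 * 14943^4 = 9.620359718e+31 W. L/L_sun = 9.620359718e+31 / 3.828e26 = 251315.5621

251315.5621 L_sun


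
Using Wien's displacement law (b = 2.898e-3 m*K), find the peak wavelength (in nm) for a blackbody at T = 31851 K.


lam_max = b / T = 2.898e-3 / 31851 = 9.099e-08 m = 90.9862 nm

90.9862 nm


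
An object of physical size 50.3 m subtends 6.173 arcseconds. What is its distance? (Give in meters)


D = size / theta_rad, theta_rad = 6.173 * pi/(180*3600) = 2.993e-05, D = 1.681e+06

1.681e+06 m


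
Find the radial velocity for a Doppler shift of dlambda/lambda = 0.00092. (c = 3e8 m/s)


v = (dlambda/lambda) * c = 0.00092 * 3e8 = 276000.0

276000.0 m/s


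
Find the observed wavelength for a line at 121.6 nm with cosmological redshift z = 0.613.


lam_obs = lam_emit * (1 + z) = 121.6 * (1 + 0.613) = 196.1408

196.1408 nm


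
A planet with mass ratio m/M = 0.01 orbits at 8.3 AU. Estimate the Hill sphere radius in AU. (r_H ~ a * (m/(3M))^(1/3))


r_H = a * (m/3M)^(1/3) = 8.3 * (0.01/3)^(1/3) = 1.2399

1.2399 AU


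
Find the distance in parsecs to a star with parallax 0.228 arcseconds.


d = 1/p = 1/0.228 = 4.386

4.386 pc


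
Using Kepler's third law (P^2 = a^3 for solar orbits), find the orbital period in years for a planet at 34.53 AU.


P = a^(3/2) = 34.53^1.5 = 202.906

202.906 years


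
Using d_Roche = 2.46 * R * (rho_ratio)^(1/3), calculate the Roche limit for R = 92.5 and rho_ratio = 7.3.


d_Roche = 2.46 * 92.5 * 7.3^(1/3) = 441.4191

441.4191


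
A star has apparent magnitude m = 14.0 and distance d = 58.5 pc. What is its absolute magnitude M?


M = m - 5*log10(d) + 5 = 14.0 - 5*log10(58.5) + 5 = 10.1642

10.1642


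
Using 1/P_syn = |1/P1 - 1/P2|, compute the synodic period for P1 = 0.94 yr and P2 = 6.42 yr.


1/P_syn = |1/P1 - 1/P2| = |1/0.94 - 1/6.42| => P_syn = 1.1012

1.1012 years


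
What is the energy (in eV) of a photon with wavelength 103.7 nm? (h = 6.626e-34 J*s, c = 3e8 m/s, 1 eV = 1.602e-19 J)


E = hc/lambda = 6.626e-34 * 3e8 / 1.037e-07 = 1.917e-18 J = 11.9655 eV

11.9655 eV


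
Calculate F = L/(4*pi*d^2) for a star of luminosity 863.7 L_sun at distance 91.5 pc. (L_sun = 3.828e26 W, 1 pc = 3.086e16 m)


F = L / (4*pi*d^2) = 3.306e+29 / (4*pi*(2.824e+18)^2) = 3.300e-09

3.300e-09 W/m^2


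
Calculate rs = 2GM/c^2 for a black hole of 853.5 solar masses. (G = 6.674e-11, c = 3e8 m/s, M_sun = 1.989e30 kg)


M = 853.5 * 1.989e30 kg = 1.6976115e+33 kg. rs = 2GM/c^2 = 2 * 6.674e-11 * 1.6976115e+33 / (3e8)^2 = 2.518e+06

2.518e+06 m


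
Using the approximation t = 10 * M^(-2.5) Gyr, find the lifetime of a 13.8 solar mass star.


t = 10 * M^(-2.5) = 10 * 13.8^(-2.5) = 0.0141

0.0141 Gyr


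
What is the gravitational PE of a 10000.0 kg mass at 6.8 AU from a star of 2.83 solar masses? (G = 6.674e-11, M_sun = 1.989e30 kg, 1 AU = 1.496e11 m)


M = 2.83 * 1.989e30 kg = 5.62887e+30 kg; r = 6.8 AU * 1.496e11 m/AU = 1.01728e+12 m. U = -GM*m/r = -(6.674e-11 * 5.62887e+30 * 10000.0) / 1.01728e+12 = -3.693e+12

-3.693e+12 J


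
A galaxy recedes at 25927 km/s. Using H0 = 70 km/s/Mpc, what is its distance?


d = v / H0 = 25927 / 70 = 370.3857

370.3857 Mpc


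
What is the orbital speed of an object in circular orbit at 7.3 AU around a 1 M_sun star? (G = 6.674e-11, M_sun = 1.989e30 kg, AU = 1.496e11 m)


v = sqrt(GM/r) = sqrt(6.674e-11 * 1.989e+30 / 1.092e+12) = 11025.1185

11025.1185 m/s


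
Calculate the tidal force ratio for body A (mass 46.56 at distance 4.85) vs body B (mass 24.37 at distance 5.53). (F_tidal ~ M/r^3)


Ratio = (M1/r1^3) / (M2/r2^3) = (46.56/4.85^3) / (24.37/5.53^3) = 2.8321

2.8321


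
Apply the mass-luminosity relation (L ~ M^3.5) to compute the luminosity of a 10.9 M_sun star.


L/L_sun = (M/M_sun)^3.5 = 10.9^3.5 = 4275.5574

4275.5574 L_sun


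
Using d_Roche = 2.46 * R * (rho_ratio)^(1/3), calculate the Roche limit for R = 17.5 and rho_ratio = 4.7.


d_Roche = 2.46 * 17.5 * 4.7^(1/3) = 72.1117

72.1117


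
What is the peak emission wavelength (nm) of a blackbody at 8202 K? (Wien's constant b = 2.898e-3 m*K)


lam_max = b / T = 2.898e-3 / 8202 = 3.533e-07 m = 353.3285 nm

353.3285 nm


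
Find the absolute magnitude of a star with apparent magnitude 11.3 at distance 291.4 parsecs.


M = m - 5*log10(d) + 5 = 11.3 - 5*log10(291.4) + 5 = 3.9776

3.9776


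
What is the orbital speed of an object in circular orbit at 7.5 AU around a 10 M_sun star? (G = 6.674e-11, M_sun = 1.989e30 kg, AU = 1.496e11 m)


v = sqrt(GM/r) = sqrt(6.674e-11 * 1.989e+31 / 1.122e+12) = 34396.485

34396.485 m/s


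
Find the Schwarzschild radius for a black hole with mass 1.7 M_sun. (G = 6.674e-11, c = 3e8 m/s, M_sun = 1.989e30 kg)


M = 1.7 * 1.989e30 kg = 3.3813e+30 kg. rs = 2GM/c^2 = 2 * 6.674e-11 * 3.3813e+30 / (3e8)^2 = 5014.8436

5014.8436 m


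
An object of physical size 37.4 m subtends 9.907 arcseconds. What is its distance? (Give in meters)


D = size / theta_rad, theta_rad = 9.907 * pi/(180*3600) = 4.803e-05, D = 778672.0252

778672.0252 m


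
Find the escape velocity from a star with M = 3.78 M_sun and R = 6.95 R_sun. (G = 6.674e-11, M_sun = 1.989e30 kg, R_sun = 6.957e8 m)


M = 3.78 * 1.989e30 kg = 7.51842e+30 kg; R = 6.95 * 6.957e8 m = 4.835115e+09 m. v_esc = sqrt(2GM/R) = sqrt(2 * 6.674e-11 * 7.51842e+30 / 4.835115e+09) = 455583.4998

455583.4998 m/s


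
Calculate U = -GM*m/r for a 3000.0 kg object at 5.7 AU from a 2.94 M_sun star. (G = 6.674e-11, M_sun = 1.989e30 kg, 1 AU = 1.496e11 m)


M = 2.94 * 1.989e30 kg = 5.84766e+30 kg; r = 5.7 AU * 1.496e11 m/AU = 8.5272e+11 m. U = -GM*m/r = -(6.674e-11 * 5.84766e+30 * 3000.0) / 8.5272e+11 = -1.373e+12

-1.373e+12 J


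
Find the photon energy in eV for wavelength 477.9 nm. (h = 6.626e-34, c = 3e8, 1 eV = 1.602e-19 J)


E = hc/lambda = 6.626e-34 * 3e8 / 4.779e-07 = 4.159e-19 J = 2.5964 eV

2.5964 eV


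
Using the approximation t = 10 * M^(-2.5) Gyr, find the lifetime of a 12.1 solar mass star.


t = 10 * M^(-2.5) = 10 * 12.1^(-2.5) = 0.0196

0.0196 Gyr


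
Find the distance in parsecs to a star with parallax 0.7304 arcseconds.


d = 1/p = 1/0.7304 = 1.3691

1.3691 pc


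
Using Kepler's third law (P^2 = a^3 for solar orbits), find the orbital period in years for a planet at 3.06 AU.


P = a^(3/2) = 3.06^1.5 = 5.3528

5.3528 years


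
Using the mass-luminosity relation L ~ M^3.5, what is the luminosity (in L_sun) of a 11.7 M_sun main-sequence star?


L/L_sun = (M/M_sun)^3.5 = 11.7^3.5 = 5478.3593

5478.3593 L_sun


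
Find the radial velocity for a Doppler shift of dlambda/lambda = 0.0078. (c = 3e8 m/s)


v = (dlambda/lambda) * c = 0.0078 * 3e8 = 2.340e+06

2.340e+06 m/s


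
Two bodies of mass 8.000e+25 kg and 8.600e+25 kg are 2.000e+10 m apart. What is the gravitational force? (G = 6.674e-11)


F = G*m1*m2/r^2 = 6.674e-11 * 8.000e+25 * 8.600e+25 / (2.000e+10)^2 = 6.674e-11 * 6.880e+51 / 4.000e+20 = 1.148e+21

1.148e+21 N


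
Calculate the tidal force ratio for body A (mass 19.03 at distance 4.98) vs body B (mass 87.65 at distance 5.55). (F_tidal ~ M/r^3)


Ratio = (M1/r1^3) / (M2/r2^3) = (19.03/4.98^3) / (87.65/5.55^3) = 0.3005

0.3005


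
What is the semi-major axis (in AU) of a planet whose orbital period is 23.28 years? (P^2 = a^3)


a = P^(2/3) = 23.28^(2/3) = 8.1531

8.1531 AU


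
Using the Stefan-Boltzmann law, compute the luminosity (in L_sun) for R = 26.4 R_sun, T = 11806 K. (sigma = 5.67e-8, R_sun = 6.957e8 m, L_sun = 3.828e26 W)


R = 26.4 * 6.957e8 m = 1.836648e+10 m. L = 4*pi*R^2*sigma*T^4 = 4*pi*(1.836648e+10)^2 * 5.67e-8 * 11806^4 = 4.669344306e+30 W. L/L_sun = 4.669344306e+30 / 3.828e26 = 12197.8691

12197.8691 L_sun


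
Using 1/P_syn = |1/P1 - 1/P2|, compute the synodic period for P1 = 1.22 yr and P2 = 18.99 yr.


1/P_syn = |1/P1 - 1/P2| = |1/1.22 - 1/18.99| => P_syn = 1.3038

1.3038 years


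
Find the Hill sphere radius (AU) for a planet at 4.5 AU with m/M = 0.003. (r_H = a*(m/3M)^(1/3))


r_H = a * (m/3M)^(1/3) = 4.5 * (0.003/3)^(1/3) = 0.45

0.45 AU


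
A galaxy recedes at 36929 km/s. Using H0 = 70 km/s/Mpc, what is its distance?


d = v / H0 = 36929 / 70 = 527.5571

527.5571 Mpc


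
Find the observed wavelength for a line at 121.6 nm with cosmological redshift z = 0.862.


lam_obs = lam_emit * (1 + z) = 121.6 * (1 + 0.862) = 226.4192

226.4192 nm


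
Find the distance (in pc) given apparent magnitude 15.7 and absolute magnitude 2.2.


d = 10^((m - M + 5)/5) = 10^((15.7 - 2.2 + 5)/5) = 5011.8723

5011.8723 pc


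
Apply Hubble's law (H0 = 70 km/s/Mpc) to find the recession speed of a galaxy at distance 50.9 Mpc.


v = H0 * d = 70 * 50.9 = 3563.0

3563.0 km/s


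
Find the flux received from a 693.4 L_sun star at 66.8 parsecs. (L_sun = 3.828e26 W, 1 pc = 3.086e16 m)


F = L / (4*pi*d^2) = 2.654e+29 / (4*pi*(2.061e+18)^2) = 4.971e-09

4.971e-09 W/m^2


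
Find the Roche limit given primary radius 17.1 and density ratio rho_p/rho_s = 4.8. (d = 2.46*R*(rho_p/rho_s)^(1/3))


d_Roche = 2.46 * 17.1 * 4.8^(1/3) = 70.9597

70.9597


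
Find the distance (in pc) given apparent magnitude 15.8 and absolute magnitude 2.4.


d = 10^((m - M + 5)/5) = 10^((15.8 - 2.4 + 5)/5) = 4786.3009

4786.3009 pc


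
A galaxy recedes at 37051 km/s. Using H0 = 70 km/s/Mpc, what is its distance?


d = v / H0 = 37051 / 70 = 529.3

529.3 Mpc


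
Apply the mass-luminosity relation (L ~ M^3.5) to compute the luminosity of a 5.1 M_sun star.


L/L_sun = (M/M_sun)^3.5 = 5.1^3.5 = 299.5681

299.5681 L_sun


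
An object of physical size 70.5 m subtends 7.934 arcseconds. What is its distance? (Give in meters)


D = size / theta_rad, theta_rad = 7.934 * pi/(180*3600) = 3.847e-05, D = 1.833e+06

1.833e+06 m


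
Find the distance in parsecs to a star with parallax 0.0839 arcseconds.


d = 1/p = 1/0.0839 = 11.919

11.919 pc


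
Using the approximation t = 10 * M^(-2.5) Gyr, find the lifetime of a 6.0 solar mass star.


t = 10 * M^(-2.5) = 10 * 6.0^(-2.5) = 0.1134

0.1134 Gyr


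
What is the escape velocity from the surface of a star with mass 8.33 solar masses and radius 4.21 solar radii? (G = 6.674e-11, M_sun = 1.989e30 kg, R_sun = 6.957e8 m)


M = 8.33 * 1.989e30 kg = 1.656837e+31 kg; R = 4.21 * 6.957e8 m = 2.928897e+09 m. v_esc = sqrt(2GM/R) = sqrt(2 * 6.674e-11 * 1.656837e+31 / 2.928897e+09) = 868952.3092

868952.3092 m/s


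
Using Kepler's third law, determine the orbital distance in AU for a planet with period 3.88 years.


a = P^(2/3) = 3.88^(2/3) = 2.4692

2.4692 AU


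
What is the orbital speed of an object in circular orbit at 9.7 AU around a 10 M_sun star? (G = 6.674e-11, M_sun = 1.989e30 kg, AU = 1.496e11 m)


v = sqrt(GM/r) = sqrt(6.674e-11 * 1.989e+31 / 1.451e+12) = 30245.3649

30245.3649 m/s


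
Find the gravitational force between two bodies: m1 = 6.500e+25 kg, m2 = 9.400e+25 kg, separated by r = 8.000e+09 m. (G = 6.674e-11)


F = G*m1*m2/r^2 = 6.674e-11 * 6.500e+25 * 9.400e+25 / (8.000e+09)^2 = 6.674e-11 * 6.110e+51 / 6.400e+19 = 6.372e+21

6.372e+21 N


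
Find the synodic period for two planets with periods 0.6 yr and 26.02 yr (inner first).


1/P_syn = |1/P1 - 1/P2| = |1/0.6 - 1/26.02| => P_syn = 0.6142

0.6142 years


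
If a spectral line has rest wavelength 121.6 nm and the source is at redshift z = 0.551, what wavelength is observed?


lam_obs = lam_emit * (1 + z) = 121.6 * (1 + 0.551) = 188.6016

188.6016 nm


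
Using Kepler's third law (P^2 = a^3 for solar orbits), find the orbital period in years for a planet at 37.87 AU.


P = a^(3/2) = 37.87^1.5 = 233.0467

233.0467 years


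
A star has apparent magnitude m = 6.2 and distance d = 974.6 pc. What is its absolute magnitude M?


M = m - 5*log10(d) + 5 = 6.2 - 5*log10(974.6) + 5 = -3.7441

-3.7441


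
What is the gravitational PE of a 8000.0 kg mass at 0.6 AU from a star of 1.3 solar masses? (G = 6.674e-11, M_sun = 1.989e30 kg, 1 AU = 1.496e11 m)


M = 1.3 * 1.989e30 kg = 2.5857e+30 kg; r = 0.6 AU * 1.496e11 m/AU = 8.976e+10 m. U = -GM*m/r = -(6.674e-11 * 2.5857e+30 * 8000.0) / 8.976e+10 = -1.538e+13

-1.538e+13 J


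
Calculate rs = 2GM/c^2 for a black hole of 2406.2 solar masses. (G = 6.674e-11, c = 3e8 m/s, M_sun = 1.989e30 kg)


M = 2406.2 * 1.989e30 kg = 4.7859318e+33 kg. rs = 2GM/c^2 = 2 * 6.674e-11 * 4.7859318e+33 / (3e8)^2 = 7.098e+06

7.098e+06 m


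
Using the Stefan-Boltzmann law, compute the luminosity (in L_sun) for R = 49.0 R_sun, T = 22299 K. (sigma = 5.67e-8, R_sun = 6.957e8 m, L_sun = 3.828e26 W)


R = 49.0 * 6.957e8 m = 3.40893e+10 m. L = 4*pi*R^2*sigma*T^4 = 4*pi*(3.40893e+10)^2 * 5.67e-8 * 22299^4 = 2.047248869e+32 W. L/L_sun = 2.047248869e+32 / 3.828e26 = 534809.0043

534809.0043 L_sun


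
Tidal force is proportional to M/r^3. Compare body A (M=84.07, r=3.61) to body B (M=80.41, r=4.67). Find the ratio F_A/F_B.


Ratio = (M1/r1^3) / (M2/r2^3) = (84.07/3.61^3) / (80.41/4.67^3) = 2.2634

2.2634


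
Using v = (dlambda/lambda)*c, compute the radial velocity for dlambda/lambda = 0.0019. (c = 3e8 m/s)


v = (dlambda/lambda) * c = 0.0019 * 3e8 = 570000.0

570000.0 m/s


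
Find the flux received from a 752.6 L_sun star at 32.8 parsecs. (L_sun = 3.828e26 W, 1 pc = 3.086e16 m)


F = L / (4*pi*d^2) = 2.881e+29 / (4*pi*(1.012e+18)^2) = 2.238e-08

2.238e-08 W/m^2


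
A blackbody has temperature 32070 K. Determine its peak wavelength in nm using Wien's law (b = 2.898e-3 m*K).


lam_max = b / T = 2.898e-3 / 32070 = 9.036e-08 m = 90.3648 nm

90.3648 nm


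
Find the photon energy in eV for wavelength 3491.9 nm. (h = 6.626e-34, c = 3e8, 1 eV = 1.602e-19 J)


E = hc/lambda = 6.626e-34 * 3e8 / 3.492e-06 = 5.693e-20 J = 0.3553 eV

0.3553 eV


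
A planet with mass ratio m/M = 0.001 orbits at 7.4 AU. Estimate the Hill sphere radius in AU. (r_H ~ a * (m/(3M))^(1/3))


r_H = a * (m/3M)^(1/3) = 7.4 * (0.001/3)^(1/3) = 0.5131

0.5131 AU


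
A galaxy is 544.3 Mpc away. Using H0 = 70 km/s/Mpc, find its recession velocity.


v = H0 * d = 70 * 544.3 = 38101.0

38101.0 km/s


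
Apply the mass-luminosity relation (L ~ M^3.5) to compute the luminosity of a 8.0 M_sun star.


L/L_sun = (M/M_sun)^3.5 = 8.0^3.5 = 1448.1547

1448.1547 L_sun


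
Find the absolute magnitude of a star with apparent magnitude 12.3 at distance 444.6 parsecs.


M = m - 5*log10(d) + 5 = 12.3 - 5*log10(444.6) + 5 = 4.0602

4.0602


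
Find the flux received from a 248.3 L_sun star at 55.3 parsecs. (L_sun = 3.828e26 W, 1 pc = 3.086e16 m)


F = L / (4*pi*d^2) = 9.505e+28 / (4*pi*(1.707e+18)^2) = 2.597e-09

2.597e-09 W/m^2


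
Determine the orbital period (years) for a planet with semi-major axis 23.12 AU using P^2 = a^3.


P = a^(3/2) = 23.12^1.5 = 111.1685

111.1685 years


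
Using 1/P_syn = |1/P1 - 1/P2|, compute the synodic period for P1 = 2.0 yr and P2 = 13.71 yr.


1/P_syn = |1/P1 - 1/P2| = |1/2.0 - 1/13.71| => P_syn = 2.3416

2.3416 years


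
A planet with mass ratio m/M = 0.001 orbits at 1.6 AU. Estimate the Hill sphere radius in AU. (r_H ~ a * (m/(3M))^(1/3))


r_H = a * (m/3M)^(1/3) = 1.6 * (0.001/3)^(1/3) = 0.1109

0.1109 AU


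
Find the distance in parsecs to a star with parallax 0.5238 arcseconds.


d = 1/p = 1/0.5238 = 1.9091

1.9091 pc


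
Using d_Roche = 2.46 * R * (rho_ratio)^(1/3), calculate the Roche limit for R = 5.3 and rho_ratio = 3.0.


d_Roche = 2.46 * 5.3 * 3.0^(1/3) = 18.804

18.804


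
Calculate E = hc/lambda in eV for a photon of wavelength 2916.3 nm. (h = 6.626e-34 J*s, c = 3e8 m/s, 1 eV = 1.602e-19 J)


E = hc/lambda = 6.626e-34 * 3e8 / 2.916e-06 = 6.816e-20 J = 0.4255 eV

0.4255 eV


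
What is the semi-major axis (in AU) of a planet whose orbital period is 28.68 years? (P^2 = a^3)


a = P^(2/3) = 28.68^(2/3) = 9.3696

9.3696 AU


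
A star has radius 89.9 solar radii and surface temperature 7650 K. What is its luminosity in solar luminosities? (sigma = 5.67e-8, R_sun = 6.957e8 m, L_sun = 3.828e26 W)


R = 89.9 * 6.957e8 m = 6.254343e+10 m. L = 4*pi*R^2*sigma*T^4 = 4*pi*(6.254343e+10)^2 * 5.67e-8 * 7650^4 = 9.545574109e+30 W. L/L_sun = 9.545574109e+30 / 3.828e26 = 24936.1915

24936.1915 L_sun


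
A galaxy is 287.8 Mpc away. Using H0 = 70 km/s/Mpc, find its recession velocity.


v = H0 * d = 70 * 287.8 = 20146.0

20146.0 km/s


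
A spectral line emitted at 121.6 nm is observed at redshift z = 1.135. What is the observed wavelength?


lam_obs = lam_emit * (1 + z) = 121.6 * (1 + 1.135) = 259.616

259.616 nm


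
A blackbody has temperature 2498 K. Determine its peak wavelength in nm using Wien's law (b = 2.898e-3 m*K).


lam_max = b / T = 2.898e-3 / 2498 = 1.160e-06 m = 1160.1281 nm

1160.1281 nm


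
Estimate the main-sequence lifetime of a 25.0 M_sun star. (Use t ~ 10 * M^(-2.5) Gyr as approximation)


t = 10 * M^(-2.5) = 10 * 25.0^(-2.5) = 0.0032

0.0032 Gyr


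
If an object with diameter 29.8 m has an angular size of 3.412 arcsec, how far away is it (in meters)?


D = size / theta_rad, theta_rad = 3.412 * pi/(180*3600) = 1.654e-05, D = 1.801e+06

1.801e+06 m


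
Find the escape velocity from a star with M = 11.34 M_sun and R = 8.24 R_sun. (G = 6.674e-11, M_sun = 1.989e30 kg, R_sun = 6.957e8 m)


M = 11.34 * 1.989e30 kg = 2.255526e+31 kg; R = 8.24 * 6.957e8 m = 5.732568e+09 m. v_esc = sqrt(2GM/R) = sqrt(2 * 6.674e-11 * 2.255526e+31 / 5.732568e+09) = 724698.5799

724698.5799 m/s


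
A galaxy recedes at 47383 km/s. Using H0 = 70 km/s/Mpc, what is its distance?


d = v / H0 = 47383 / 70 = 676.9

676.9 Mpc


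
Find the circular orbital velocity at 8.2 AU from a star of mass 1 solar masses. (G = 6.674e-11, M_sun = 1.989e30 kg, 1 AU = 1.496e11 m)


v = sqrt(GM/r) = sqrt(6.674e-11 * 1.989e+30 / 1.227e+12) = 10402.5011

10402.5011 m/s


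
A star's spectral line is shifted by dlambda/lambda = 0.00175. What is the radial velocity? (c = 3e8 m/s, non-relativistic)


v = (dlambda/lambda) * c = 0.00175 * 3e8 = 525000.0

525000.0 m/s


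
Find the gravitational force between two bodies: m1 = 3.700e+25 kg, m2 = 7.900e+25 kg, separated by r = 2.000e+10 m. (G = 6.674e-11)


F = G*m1*m2/r^2 = 6.674e-11 * 3.700e+25 * 7.900e+25 / (2.000e+10)^2 = 6.674e-11 * 2.923e+51 / 4.000e+20 = 4.877e+20

4.877e+20 N


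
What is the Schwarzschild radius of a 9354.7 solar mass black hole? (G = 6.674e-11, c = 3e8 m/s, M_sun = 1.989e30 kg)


M = 9354.7 * 1.989e30 kg = 1.86064983e+34 kg. rs = 2GM/c^2 = 2 * 6.674e-11 * 1.86064983e+34 / (3e8)^2 = 2.760e+07

2.760e+07 m


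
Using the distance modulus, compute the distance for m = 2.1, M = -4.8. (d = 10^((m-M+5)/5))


d = 10^((m - M + 5)/5) = 10^((2.1 - -4.8 + 5)/5) = 239.8833

239.8833 pc


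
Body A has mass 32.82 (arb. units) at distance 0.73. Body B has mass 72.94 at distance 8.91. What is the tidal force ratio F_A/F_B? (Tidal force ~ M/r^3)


Ratio = (M1/r1^3) / (M2/r2^3) = (32.82/0.73^3) / (72.94/8.91^3) = 818.1583

818.1583


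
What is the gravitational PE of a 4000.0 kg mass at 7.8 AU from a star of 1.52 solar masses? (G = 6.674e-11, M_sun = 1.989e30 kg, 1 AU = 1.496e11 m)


M = 1.52 * 1.989e30 kg = 3.02328e+30 kg; r = 7.8 AU * 1.496e11 m/AU = 1.16688e+12 m. U = -GM*m/r = -(6.674e-11 * 3.02328e+30 * 4000.0) / 1.16688e+12 = -6.917e+11

-6.917e+11 J


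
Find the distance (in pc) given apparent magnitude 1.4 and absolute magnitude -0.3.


d = 10^((m - M + 5)/5) = 10^((1.4 - -0.3 + 5)/5) = 21.8776

21.8776 pc


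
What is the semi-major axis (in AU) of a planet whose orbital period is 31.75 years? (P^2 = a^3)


a = P^(2/3) = 31.75^(2/3) = 10.0268

10.0268 AU


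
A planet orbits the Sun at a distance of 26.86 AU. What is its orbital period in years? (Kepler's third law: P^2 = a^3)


P = a^(3/2) = 26.86^1.5 = 139.2063

139.2063 years


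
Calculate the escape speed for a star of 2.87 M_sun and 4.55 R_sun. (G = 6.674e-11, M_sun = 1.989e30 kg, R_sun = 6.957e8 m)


M = 2.87 * 1.989e30 kg = 5.70843e+30 kg; R = 4.55 * 6.957e8 m = 3.165435e+09 m. v_esc = sqrt(2GM/R) = sqrt(2 * 6.674e-11 * 5.70843e+30 / 3.165435e+09) = 490625.0732

490625.0732 m/s


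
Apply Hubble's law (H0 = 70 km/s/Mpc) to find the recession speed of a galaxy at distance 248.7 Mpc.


v = H0 * d = 70 * 248.7 = 17409.0

17409.0 km/s


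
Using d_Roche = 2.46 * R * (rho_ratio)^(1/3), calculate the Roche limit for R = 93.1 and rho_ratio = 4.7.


d_Roche = 2.46 * 93.1 * 4.7^(1/3) = 383.6343

383.6343


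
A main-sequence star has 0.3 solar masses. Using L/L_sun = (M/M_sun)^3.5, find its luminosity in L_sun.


L/L_sun = (M/M_sun)^3.5 = 0.3^3.5 = 0.0148

0.0148 L_sun


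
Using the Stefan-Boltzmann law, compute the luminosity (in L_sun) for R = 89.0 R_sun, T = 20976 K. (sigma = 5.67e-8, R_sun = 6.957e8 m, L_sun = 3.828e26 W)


R = 89.0 * 6.957e8 m = 6.19173e+10 m. L = 4*pi*R^2*sigma*T^4 = 4*pi*(6.19173e+10)^2 * 5.67e-8 * 20976^4 = 5.288197181e+32 W. L/L_sun = 5.288197181e+32 / 3.828e26 = 1.381e+06

1.381e+06 L_sun


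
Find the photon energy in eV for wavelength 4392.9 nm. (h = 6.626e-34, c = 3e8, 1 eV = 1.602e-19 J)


E = hc/lambda = 6.626e-34 * 3e8 / 4.393e-06 = 4.525e-20 J = 0.2825 eV

0.2825 eV


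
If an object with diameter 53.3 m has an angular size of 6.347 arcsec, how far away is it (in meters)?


D = size / theta_rad, theta_rad = 6.347 * pi/(180*3600) = 3.077e-05, D = 1.732e+06

1.732e+06 m


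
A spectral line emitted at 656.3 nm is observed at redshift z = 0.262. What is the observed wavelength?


lam_obs = lam_emit * (1 + z) = 656.3 * (1 + 0.262) = 828.2506

828.2506 nm


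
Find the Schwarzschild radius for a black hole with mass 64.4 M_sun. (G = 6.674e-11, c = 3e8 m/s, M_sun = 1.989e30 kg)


M = 64.4 * 1.989e30 kg = 1.280916e+32 kg. rs = 2GM/c^2 = 2 * 6.674e-11 * 1.280916e+32 / (3e8)^2 = 189974.0752

189974.0752 m


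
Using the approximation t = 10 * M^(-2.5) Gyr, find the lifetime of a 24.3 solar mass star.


t = 10 * M^(-2.5) = 10 * 24.3^(-2.5) = 0.0034

0.0034 Gyr


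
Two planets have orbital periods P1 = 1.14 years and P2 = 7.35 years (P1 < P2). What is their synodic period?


1/P_syn = |1/P1 - 1/P2| = |1/1.14 - 1/7.35| => P_syn = 1.3493

1.3493 years


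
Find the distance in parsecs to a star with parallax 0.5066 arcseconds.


d = 1/p = 1/0.5066 = 1.9739

1.9739 pc


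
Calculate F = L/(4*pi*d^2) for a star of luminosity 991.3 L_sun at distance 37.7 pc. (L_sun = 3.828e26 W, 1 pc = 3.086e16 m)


F = L / (4*pi*d^2) = 3.795e+29 / (4*pi*(1.163e+18)^2) = 2.231e-08

2.231e-08 W/m^2


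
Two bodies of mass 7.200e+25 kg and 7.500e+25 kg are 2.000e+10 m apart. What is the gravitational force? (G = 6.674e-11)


F = G*m1*m2/r^2 = 6.674e-11 * 7.200e+25 * 7.500e+25 / (2.000e+10)^2 = 6.674e-11 * 5.400e+51 / 4.000e+20 = 9.010e+20

9.010e+20 N


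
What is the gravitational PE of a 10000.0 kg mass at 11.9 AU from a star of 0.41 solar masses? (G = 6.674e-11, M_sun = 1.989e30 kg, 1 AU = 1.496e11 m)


M = 0.41 * 1.989e30 kg = 8.1549e+29 kg; r = 11.9 AU * 1.496e11 m/AU = 1.78024e+12 m. U = -GM*m/r = -(6.674e-11 * 8.1549e+29 * 10000.0) / 1.78024e+12 = -3.057e+11

-3.057e+11 J


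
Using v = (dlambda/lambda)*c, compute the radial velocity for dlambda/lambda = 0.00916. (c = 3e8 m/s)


v = (dlambda/lambda) * c = 0.00916 * 3e8 = 2.748e+06

2.748e+06 m/s


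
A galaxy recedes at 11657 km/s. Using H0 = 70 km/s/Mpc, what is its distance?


d = v / H0 = 11657 / 70 = 166.5286

166.5286 Mpc


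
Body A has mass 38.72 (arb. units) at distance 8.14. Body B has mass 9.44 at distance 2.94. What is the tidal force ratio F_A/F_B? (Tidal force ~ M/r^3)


Ratio = (M1/r1^3) / (M2/r2^3) = (38.72/8.14^3) / (9.44/2.94^3) = 0.1933

0.1933


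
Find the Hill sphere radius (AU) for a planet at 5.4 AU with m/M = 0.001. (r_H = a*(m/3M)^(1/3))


r_H = a * (m/3M)^(1/3) = 5.4 * (0.001/3)^(1/3) = 0.3744

0.3744 AU


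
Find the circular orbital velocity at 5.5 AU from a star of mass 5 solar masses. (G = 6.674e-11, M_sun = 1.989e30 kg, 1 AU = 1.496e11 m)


v = sqrt(GM/r) = sqrt(6.674e-11 * 9.945e+30 / 8.228e+11) = 28401.9627

28401.9627 m/s


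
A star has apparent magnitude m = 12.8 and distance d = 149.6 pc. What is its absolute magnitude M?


M = m - 5*log10(d) + 5 = 12.8 - 5*log10(149.6) + 5 = 6.9253

6.9253


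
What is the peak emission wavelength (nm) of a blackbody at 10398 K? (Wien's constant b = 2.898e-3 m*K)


lam_max = b / T = 2.898e-3 / 10398 = 2.787e-07 m = 278.7074 nm

278.7074 nm


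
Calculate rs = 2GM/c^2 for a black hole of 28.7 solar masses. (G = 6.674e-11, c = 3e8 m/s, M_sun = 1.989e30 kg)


M = 28.7 * 1.989e30 kg = 5.70843e+31 kg. rs = 2GM/c^2 = 2 * 6.674e-11 * 5.70843e+31 / (3e8)^2 = 84662.3596

84662.3596 m


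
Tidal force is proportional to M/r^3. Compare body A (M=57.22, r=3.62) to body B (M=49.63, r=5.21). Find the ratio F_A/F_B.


Ratio = (M1/r1^3) / (M2/r2^3) = (57.22/3.62^3) / (49.63/5.21^3) = 3.4371

3.4371


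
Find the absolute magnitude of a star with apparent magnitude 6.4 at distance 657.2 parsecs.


M = m - 5*log10(d) + 5 = 6.4 - 5*log10(657.2) + 5 = -2.6885

-2.6885


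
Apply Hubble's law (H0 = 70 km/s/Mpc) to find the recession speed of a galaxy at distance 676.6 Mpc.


v = H0 * d = 70 * 676.6 = 47362.0

47362.0 km/s


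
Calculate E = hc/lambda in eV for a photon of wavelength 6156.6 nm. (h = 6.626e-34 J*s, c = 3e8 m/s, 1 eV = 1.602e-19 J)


E = hc/lambda = 6.626e-34 * 3e8 / 6.157e-06 = 3.229e-20 J = 0.2015 eV

0.2015 eV


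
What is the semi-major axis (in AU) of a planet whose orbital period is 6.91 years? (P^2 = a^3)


a = P^(2/3) = 6.91^(2/3) = 3.6279

3.6279 AU


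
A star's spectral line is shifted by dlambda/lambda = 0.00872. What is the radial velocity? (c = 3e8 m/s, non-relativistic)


v = (dlambda/lambda) * c = 0.00872 * 3e8 = 2.616e+06

2.616e+06 m/s


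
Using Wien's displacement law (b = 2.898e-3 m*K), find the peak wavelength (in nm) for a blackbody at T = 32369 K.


lam_max = b / T = 2.898e-3 / 32369 = 8.953e-08 m = 89.5301 nm

89.5301 nm


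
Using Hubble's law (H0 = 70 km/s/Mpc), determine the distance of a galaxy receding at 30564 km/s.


d = v / H0 = 30564 / 70 = 436.6286

436.6286 Mpc


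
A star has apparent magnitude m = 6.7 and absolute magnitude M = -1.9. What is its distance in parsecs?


d = 10^((m - M + 5)/5) = 10^((6.7 - -1.9 + 5)/5) = 524.8075

524.8075 pc


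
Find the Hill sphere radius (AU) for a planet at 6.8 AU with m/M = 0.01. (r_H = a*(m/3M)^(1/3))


r_H = a * (m/3M)^(1/3) = 6.8 * (0.01/3)^(1/3) = 1.0158

1.0158 AU


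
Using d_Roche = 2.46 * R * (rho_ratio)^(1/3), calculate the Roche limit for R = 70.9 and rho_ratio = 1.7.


d_Roche = 2.46 * 70.9 * 1.7^(1/3) = 208.1602

208.1602


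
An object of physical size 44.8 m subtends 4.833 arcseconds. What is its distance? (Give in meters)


D = size / theta_rad, theta_rad = 4.833 * pi/(180*3600) = 2.343e-05, D = 1.912e+06

1.912e+06 m


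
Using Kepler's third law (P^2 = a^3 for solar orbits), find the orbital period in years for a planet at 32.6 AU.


P = a^(3/2) = 32.6^1.5 = 186.1343

186.1343 years


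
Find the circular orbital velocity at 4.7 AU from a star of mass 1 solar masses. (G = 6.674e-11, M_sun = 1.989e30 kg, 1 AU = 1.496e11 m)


v = sqrt(GM/r) = sqrt(6.674e-11 * 1.989e+30 / 7.031e+11) = 13740.2858

13740.2858 m/s


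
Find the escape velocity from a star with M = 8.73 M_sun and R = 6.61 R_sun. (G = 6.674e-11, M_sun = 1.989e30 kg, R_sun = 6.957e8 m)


M = 8.73 * 1.989e30 kg = 1.736397e+31 kg; R = 6.61 * 6.957e8 m = 4.598577e+09 m. v_esc = sqrt(2GM/R) = sqrt(2 * 6.674e-11 * 1.736397e+31 / 4.598577e+09) = 709938.7491

709938.7491 m/s


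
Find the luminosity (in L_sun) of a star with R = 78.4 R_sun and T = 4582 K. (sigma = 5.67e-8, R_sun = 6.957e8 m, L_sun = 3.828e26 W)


R = 78.4 * 6.957e8 m = 5.454288e+10 m. L = 4*pi*R^2*sigma*T^4 = 4*pi*(5.454288e+10)^2 * 5.67e-8 * 4582^4 = 9.34306552e+29 W. L/L_sun = 9.34306552e+29 / 3.828e26 = 2440.7172

2440.7172 L_sun


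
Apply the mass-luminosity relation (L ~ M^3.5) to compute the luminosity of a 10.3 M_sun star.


L/L_sun = (M/M_sun)^3.5 = 10.3^3.5 = 3506.9558

3506.9558 L_sun


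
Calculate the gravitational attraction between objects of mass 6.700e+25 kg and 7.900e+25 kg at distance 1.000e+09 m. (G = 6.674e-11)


F = G*m1*m2/r^2 = 6.674e-11 * 6.700e+25 * 7.900e+25 / (1.000e+09)^2 = 6.674e-11 * 5.293e+51 / 1.000e+18 = 3.533e+23

3.533e+23 N


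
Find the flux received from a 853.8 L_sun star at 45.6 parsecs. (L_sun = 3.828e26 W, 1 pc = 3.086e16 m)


F = L / (4*pi*d^2) = 3.268e+29 / (4*pi*(1.407e+18)^2) = 1.313e-08

1.313e-08 W/m^2


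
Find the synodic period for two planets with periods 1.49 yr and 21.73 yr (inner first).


1/P_syn = |1/P1 - 1/P2| = |1/1.49 - 1/21.73| => P_syn = 1.5997

1.5997 years


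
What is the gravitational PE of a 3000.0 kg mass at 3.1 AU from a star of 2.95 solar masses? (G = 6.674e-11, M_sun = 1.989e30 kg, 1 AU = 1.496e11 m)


M = 2.95 * 1.989e30 kg = 5.86755e+30 kg; r = 3.1 AU * 1.496e11 m/AU = 4.6376e+11 m. U = -GM*m/r = -(6.674e-11 * 5.86755e+30 * 3000.0) / 4.6376e+11 = -2.533e+12

-2.533e+12 J


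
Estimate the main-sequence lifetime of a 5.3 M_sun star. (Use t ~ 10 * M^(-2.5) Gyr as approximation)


t = 10 * M^(-2.5) = 10 * 5.3^(-2.5) = 0.1546

0.1546 Gyr


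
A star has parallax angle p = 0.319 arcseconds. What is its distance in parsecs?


d = 1/p = 1/0.319 = 3.1348

3.1348 pc


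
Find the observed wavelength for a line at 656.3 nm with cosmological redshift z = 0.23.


lam_obs = lam_emit * (1 + z) = 656.3 * (1 + 0.23) = 807.249

807.249 nm


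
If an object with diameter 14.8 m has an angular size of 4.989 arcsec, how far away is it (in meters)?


D = size / theta_rad, theta_rad = 4.989 * pi/(180*3600) = 2.419e-05, D = 611889.9845

611889.9845 m


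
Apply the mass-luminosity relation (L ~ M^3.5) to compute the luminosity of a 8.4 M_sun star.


L/L_sun = (M/M_sun)^3.5 = 8.4^3.5 = 1717.8194

1717.8194 L_sun


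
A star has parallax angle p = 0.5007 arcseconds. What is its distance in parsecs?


d = 1/p = 1/0.5007 = 1.9972

1.9972 pc


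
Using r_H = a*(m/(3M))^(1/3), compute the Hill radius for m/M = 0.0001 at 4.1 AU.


r_H = a * (m/3M)^(1/3) = 4.1 * (0.0001/3)^(1/3) = 0.132

0.132 AU


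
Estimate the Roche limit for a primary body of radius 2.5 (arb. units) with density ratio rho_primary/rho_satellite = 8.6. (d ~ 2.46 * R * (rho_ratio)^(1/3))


d_Roche = 2.46 * 2.5 * 8.6^(1/3) = 12.6001

12.6001


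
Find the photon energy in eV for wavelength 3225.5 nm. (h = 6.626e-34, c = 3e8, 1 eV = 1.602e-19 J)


E = hc/lambda = 6.626e-34 * 3e8 / 3.226e-06 = 6.163e-20 J = 0.3847 eV

0.3847 eV


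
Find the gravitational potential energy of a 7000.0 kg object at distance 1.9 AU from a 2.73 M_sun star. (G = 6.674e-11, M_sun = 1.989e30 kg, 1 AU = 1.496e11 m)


M = 2.73 * 1.989e30 kg = 5.42997e+30 kg; r = 1.9 AU * 1.496e11 m/AU = 2.8424e+11 m. U = -GM*m/r = -(6.674e-11 * 5.42997e+30 * 7000.0) / 2.8424e+11 = -8.925e+12

-8.925e+12 J


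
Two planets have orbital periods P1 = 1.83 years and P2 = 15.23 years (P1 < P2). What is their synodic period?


1/P_syn = |1/P1 - 1/P2| = |1/1.83 - 1/15.23| => P_syn = 2.0799

2.0799 years


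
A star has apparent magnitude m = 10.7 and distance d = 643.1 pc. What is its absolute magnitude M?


M = m - 5*log10(d) + 5 = 10.7 - 5*log10(643.1) + 5 = 1.6586

1.6586


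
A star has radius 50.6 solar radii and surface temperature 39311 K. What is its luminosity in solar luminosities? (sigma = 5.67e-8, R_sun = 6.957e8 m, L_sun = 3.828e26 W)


R = 50.6 * 6.957e8 m = 3.520242e+10 m. L = 4*pi*R^2*sigma*T^4 = 4*pi*(3.520242e+10)^2 * 5.67e-8 * 39311^4 = 2.10860062e+33 W. L/L_sun = 2.10860062e+33 / 3.828e26 = 5.508e+06

5.508e+06 L_sun


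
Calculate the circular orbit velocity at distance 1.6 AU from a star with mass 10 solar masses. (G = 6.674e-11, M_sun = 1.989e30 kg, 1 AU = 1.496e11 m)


v = sqrt(GM/r) = sqrt(6.674e-11 * 1.989e+31 / 2.394e+11) = 74470.5746

74470.5746 m/s


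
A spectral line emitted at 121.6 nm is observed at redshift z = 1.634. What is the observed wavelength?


lam_obs = lam_emit * (1 + z) = 121.6 * (1 + 1.634) = 320.2944

320.2944 nm


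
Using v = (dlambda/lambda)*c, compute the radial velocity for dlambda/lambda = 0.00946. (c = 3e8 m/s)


v = (dlambda/lambda) * c = 0.00946 * 3e8 = 2.838e+06

2.838e+06 m/s


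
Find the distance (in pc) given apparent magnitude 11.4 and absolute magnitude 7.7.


d = 10^((m - M + 5)/5) = 10^((11.4 - 7.7 + 5)/5) = 54.9541

54.9541 pc


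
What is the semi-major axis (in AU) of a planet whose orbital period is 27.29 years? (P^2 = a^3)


a = P^(2/3) = 27.29^(2/3) = 9.0643

9.0643 AU


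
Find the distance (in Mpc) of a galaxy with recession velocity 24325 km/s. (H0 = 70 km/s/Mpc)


d = v / H0 = 24325 / 70 = 347.5

347.5 Mpc


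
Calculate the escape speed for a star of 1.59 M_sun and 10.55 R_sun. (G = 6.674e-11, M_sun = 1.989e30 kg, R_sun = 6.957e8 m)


M = 1.59 * 1.989e30 kg = 3.16251e+30 kg; R = 10.55 * 6.957e8 m = 7.339635e+09 m. v_esc = sqrt(2GM/R) = sqrt(2 * 6.674e-11 * 3.16251e+30 / 7.339635e+09) = 239820.7856

239820.7856 m/s


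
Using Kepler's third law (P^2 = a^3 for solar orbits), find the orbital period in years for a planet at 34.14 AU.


P = a^(3/2) = 34.14^1.5 = 199.4781

199.4781 years


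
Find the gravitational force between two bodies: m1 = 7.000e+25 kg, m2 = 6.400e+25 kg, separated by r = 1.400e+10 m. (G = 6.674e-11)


F = G*m1*m2/r^2 = 6.674e-11 * 7.000e+25 * 6.400e+25 / (1.400e+10)^2 = 6.674e-11 * 4.480e+51 / 1.960e+20 = 1.525e+21

1.525e+21 N


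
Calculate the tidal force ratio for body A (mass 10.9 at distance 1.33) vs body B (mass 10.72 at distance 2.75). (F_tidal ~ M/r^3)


Ratio = (M1/r1^3) / (M2/r2^3) = (10.9/1.33^3) / (10.72/2.75^3) = 8.9882

8.9882


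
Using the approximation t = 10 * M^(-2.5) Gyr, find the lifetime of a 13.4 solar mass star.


t = 10 * M^(-2.5) = 10 * 13.4^(-2.5) = 0.0152

0.0152 Gyr


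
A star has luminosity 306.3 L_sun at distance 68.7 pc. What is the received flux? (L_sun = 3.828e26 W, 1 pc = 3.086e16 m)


F = L / (4*pi*d^2) = 1.173e+29 / (4*pi*(2.120e+18)^2) = 2.076e-09

2.076e-09 W/m^2


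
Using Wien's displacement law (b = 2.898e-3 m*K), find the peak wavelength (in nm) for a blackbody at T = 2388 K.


lam_max = b / T = 2.898e-3 / 2388 = 1.214e-06 m = 1213.5678 nm

1213.5678 nm


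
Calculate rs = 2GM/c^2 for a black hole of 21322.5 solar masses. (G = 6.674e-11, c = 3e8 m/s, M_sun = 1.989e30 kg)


M = 21322.5 * 1.989e30 kg = 4.24104525e+34 kg. rs = 2GM/c^2 = 2 * 6.674e-11 * 4.24104525e+34 / (3e8)^2 = 6.290e+07

6.290e+07 m


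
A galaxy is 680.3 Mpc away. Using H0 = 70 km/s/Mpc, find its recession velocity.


v = H0 * d = 70 * 680.3 = 47621.0

47621.0 km/s


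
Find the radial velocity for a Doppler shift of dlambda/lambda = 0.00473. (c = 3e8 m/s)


v = (dlambda/lambda) * c = 0.00473 * 3e8 = 1.419e+06

1.419e+06 m/s


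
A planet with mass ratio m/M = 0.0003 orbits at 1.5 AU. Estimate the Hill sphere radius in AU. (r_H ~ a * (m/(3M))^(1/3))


r_H = a * (m/3M)^(1/3) = 1.5 * (0.0003/3)^(1/3) = 0.0696

0.0696 AU


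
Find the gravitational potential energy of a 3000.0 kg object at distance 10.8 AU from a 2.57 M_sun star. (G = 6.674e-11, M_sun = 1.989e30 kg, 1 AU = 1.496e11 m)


M = 2.57 * 1.989e30 kg = 5.11173e+30 kg; r = 10.8 AU * 1.496e11 m/AU = 1.61568e+12 m. U = -GM*m/r = -(6.674e-11 * 5.11173e+30 * 3000.0) / 1.61568e+12 = -6.335e+11

-6.335e+11 J


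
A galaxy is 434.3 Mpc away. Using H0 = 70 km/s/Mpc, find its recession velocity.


v = H0 * d = 70 * 434.3 = 30401.0

30401.0 km/s


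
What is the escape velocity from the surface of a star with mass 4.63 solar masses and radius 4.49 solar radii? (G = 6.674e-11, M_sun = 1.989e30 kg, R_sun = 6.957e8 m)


M = 4.63 * 1.989e30 kg = 9.20907e+30 kg; R = 4.49 * 6.957e8 m = 3.123693e+09 m. v_esc = sqrt(2GM/R) = sqrt(2 * 6.674e-11 * 9.20907e+30 / 3.123693e+09) = 627309.4268

627309.4268 m/s


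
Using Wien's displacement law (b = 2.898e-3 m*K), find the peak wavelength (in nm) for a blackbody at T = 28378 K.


lam_max = b / T = 2.898e-3 / 28378 = 1.021e-07 m = 102.1214 nm

102.1214 nm


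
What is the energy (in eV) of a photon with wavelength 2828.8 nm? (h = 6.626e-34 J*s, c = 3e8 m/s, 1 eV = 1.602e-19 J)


E = hc/lambda = 6.626e-34 * 3e8 / 2.829e-06 = 7.027e-20 J = 0.4386 eV

0.4386 eV


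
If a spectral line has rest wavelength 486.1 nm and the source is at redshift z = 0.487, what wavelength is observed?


lam_obs = lam_emit * (1 + z) = 486.1 * (1 + 0.487) = 722.8307

722.8307 nm


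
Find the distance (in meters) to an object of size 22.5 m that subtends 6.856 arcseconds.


D = size / theta_rad, theta_rad = 6.856 * pi/(180*3600) = 3.324e-05, D = 676919.2154

676919.2154 m


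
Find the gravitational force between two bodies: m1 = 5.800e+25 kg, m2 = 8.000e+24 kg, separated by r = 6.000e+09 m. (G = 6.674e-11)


F = G*m1*m2/r^2 = 6.674e-11 * 5.800e+25 * 8.000e+24 / (6.000e+09)^2 = 6.674e-11 * 4.640e+50 / 3.600e+19 = 8.602e+20

8.602e+20 N


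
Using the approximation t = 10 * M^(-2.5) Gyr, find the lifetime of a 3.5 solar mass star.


t = 10 * M^(-2.5) = 10 * 3.5^(-2.5) = 0.4363

0.4363 Gyr


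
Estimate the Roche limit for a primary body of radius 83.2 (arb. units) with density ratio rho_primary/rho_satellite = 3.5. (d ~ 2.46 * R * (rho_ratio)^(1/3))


d_Roche = 2.46 * 83.2 * 3.5^(1/3) = 310.7524

310.7524


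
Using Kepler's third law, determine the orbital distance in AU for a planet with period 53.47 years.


a = P^(2/3) = 53.47^(2/3) = 14.193

14.193 AU


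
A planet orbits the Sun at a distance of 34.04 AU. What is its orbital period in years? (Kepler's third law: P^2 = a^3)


P = a^(3/2) = 34.04^1.5 = 198.6023

198.6023 years


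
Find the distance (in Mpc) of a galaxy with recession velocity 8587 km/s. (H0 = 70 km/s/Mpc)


d = v / H0 = 8587 / 70 = 122.6714

122.6714 Mpc
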